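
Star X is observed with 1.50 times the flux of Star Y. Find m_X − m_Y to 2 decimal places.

m_X − m_Y = −2.5 log₁₀(F_X/F_Y) = −2.5 log₁₀(1.50) = −2.5 × (0.176) = -0.440.

-0.44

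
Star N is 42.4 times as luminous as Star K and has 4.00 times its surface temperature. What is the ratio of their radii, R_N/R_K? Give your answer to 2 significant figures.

0.41

L ∝ R²T⁴ gives R ∝ √L / T², so
R_N/R_K = √(42.4) / (4.00)² = 6.512 / 16.00 = 0.4070.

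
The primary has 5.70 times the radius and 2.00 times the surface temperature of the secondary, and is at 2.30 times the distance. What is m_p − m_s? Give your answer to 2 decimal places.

L_p/L_s = (5.70)²(2.00)⁴ = 519.8.
F_p/F_s = (L_p/L_s)/(d_p/d_s)² = 519.8/5.290 = 98.27.
m_p − m_s = −2.5 log₁₀(98.27) = -4.98.

-4.98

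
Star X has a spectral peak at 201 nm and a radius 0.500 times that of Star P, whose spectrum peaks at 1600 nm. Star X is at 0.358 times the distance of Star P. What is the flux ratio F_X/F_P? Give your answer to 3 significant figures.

7.83×10^3

Wien's law: T_X/T_P = λ_P/λ_X = 1600/201 = 7.960.
L_X/L_P = (R_X/R_P)²(T_X/T_P)⁴ = (0.500)²(7.960)⁴ = 1004.
F_X/F_P = (L_X/L_P)/(d_X/d_P)² = 1004/(0.358)² = 7832.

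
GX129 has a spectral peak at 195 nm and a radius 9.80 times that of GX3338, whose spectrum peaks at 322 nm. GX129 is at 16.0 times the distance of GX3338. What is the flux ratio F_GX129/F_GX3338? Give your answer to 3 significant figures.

Wien's law: T_GX129/T_GX3338 = λ_GX3338/λ_GX129 = 322/195 = 1.651.
L_GX129/L_GX3338 = (R_GX129/R_GX3338)²(T_GX129/T_GX3338)⁴ = (9.80)²(1.651)⁴ = 714.1.
F_GX129/F_GX3338 = (L_GX129/L_GX3338)/(d_GX129/d_GX3338)² = 714.1/(16.0)² = 2.789.

2.79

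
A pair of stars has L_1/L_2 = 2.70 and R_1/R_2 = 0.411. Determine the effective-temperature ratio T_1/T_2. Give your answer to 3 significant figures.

2.00

L ∝ R²T⁴ gives T ∝ (L/R²)^(1/4), so
T_1/T_2 = (2.70 / 0.411²)^(1/4) = (15.98)^(1/4) = 1.999.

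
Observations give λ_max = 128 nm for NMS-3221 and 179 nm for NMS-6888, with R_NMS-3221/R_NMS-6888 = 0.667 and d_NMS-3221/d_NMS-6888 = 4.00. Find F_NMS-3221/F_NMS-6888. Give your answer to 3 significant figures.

Wien's law: T_NMS-3221/T_NMS-6888 = λ_NMS-6888/λ_NMS-3221 = 179/128 = 1.398.
L_NMS-3221/L_NMS-6888 = (R_NMS-3221/R_NMS-6888)²(T_NMS-3221/T_NMS-6888)⁴ = (0.667)²(1.398)⁴ = 1.701.
F_NMS-3221/F_NMS-6888 = (L_NMS-3221/L_NMS-6888)/(d_NMS-3221/d_NMS-6888)² = 1.701/(4.00)² = 0.1063.

0.106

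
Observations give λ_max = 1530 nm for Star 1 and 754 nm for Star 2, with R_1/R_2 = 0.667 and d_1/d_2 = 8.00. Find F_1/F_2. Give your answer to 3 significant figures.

Wien's law: T_1/T_2 = λ_2/λ_1 = 754/1530 = 0.4928.
L_1/L_2 = (R_1/R_2)²(T_1/T_2)⁴ = (0.667)²(0.4928)⁴ = 0.02624.
F_1/F_2 = (L_1/L_2)/(d_1/d_2)² = 0.02624/(8.00)² = 4.100×10^-4.

4.10×10^-4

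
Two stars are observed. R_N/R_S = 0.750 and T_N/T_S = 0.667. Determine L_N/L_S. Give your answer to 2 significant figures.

From the Stefan–Boltzmann law, L ∝ R²T⁴, so
L_N/L_S = (R_N/R_S)² (T_N/T_S)⁴ = (0.750)² × (0.667)⁴ = 0.5625 × 0.1979 = 0.1113.

0.11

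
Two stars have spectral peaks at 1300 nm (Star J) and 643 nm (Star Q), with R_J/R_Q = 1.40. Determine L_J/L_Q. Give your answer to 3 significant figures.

0.117

Wien's law gives T ∝ 1/λ_max, so T_J/T_Q = λ_Q/λ_J = 643/1300 = 0.4946.
Then L ∝ R²T⁴ gives L_J/L_Q = (1.40)² × (0.4946)⁴ = 1.960 × 0.05985 = 0.1173.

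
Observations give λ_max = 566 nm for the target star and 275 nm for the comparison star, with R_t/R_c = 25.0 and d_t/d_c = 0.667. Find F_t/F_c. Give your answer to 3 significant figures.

78.3

Wien's law: T_t/T_c = λ_c/λ_t = 275/566 = 0.4859.
L_t/L_c = (R_t/R_c)²(T_t/T_c)⁴ = (25.0)²(0.4859)⁴ = 34.83.
F_t/F_c = (L_t/L_c)/(d_t/d_c)² = 34.83/(0.667)² = 78.29.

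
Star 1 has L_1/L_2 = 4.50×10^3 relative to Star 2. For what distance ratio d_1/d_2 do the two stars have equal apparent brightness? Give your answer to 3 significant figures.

67.1

Equal flux requires L_1/d_1² = L_2/d_2², so d_1/d_2 = √(L_1/L_2)
= √(4.50×10^3) = 67.08.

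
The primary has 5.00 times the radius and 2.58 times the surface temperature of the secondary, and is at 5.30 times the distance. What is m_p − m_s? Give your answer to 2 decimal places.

L_p/L_s = (5.00)²(2.58)⁴ = 1108.
F_p/F_s = (L_p/L_s)/(d_p/d_s)² = 1108/28.09 = 39.43.
m_p − m_s = −2.5 log₁₀(39.43) = -3.99.

-3.99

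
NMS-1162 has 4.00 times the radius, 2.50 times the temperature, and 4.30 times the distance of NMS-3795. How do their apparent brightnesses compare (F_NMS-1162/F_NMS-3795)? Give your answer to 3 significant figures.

33.8

L_NMS-1162/L_NMS-3795 = (R_NMS-1162/R_NMS-3795)²(T_NMS-1162/T_NMS-3795)⁴ = (4.00)² × (2.50)⁴ = 625.0.
F_NMS-1162/F_NMS-3795 = (L_NMS-1162/L_NMS-3795)/(d_NMS-1162/d_NMS-3795)² = 625.0 / (4.30)² = 33.80.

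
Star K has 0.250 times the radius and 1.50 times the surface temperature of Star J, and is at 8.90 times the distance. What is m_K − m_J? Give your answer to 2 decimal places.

L_K/L_J = (0.250)²(1.50)⁴ = 0.3164.
F_K/F_J = (L_K/L_J)/(d_K/d_J)² = 0.3164/79.21 = 0.003995.
m_K − m_J = −2.5 log₁₀(0.003995) = 6.00.

6.00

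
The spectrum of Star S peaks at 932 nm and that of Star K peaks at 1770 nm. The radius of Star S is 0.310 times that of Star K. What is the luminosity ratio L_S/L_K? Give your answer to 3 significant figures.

1.25

Wien's law gives T ∝ 1/λ_max, so T_S/T_K = λ_K/λ_S = 1770/932 = 1.899.
Then L ∝ R²T⁴ gives L_S/L_K = (0.310)² × (1.899)⁴ = 0.09610 × 13.01 = 1.250.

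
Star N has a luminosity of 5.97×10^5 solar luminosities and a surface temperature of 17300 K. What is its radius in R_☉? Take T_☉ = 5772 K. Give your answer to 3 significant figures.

R/R_☉ = √(L/L_☉) / (T/T_☉)² = √(5.97×10^5) / (2.997)²
       = 772.7 / 8.983 = 86.01.

86.0 R_☉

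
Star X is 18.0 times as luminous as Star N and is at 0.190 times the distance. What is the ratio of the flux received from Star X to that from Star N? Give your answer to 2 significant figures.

F = L/(4πd²), so F_X/F_N = (L_X/L_N) / (d_X/d_N)²
= 18.0 / (0.190)² = 18.0 / 0.03610 = 498.6.

5.0×10^2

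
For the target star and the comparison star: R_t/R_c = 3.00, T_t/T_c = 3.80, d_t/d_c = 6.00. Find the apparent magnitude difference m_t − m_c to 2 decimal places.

-4.29

L_t/L_c = (3.00)²(3.80)⁴ = 1877.
F_t/F_c = (L_t/L_c)/(d_t/d_c)² = 1877/36.00 = 52.13.
m_t − m_c = −2.5 log₁₀(52.13) = -4.29.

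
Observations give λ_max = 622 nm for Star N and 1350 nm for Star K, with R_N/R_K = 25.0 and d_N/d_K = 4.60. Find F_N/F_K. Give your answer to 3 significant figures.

Wien's law: T_N/T_K = λ_K/λ_N = 1350/622 = 2.170.
L_N/L_K = (R_N/R_K)²(T_N/T_K)⁴ = (25.0)²(2.170)⁴ = 1.387×10^4.
F_N/F_K = (L_N/L_K)/(d_N/d_K)² = 1.387×10^4/(4.60)² = 655.4.

655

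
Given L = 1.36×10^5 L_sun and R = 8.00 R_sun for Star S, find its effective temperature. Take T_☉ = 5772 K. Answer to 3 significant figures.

T/T_☉ = (L/L_☉)^(1/4) / (R/R_☉)^(1/2)
T = 5772 × (1.36×10^5)^(1/4) / √(8.00) = 5772 × 19.20 / 2.828 = 3.919×10^4 K.

3.92×10^4 K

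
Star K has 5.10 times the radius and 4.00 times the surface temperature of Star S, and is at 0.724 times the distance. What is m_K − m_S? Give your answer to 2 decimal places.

L_K/L_S = (5.10)²(4.00)⁴ = 6659.
F_K/F_S = (L_K/L_S)/(d_K/d_S)² = 6659/0.5242 = 1.270×10^4.
m_K − m_S = −2.5 log₁₀(1.270×10^4) = -10.26.

-10.26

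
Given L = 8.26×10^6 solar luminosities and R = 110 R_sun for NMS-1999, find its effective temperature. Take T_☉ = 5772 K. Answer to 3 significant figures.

T/T_☉ = (L/L_☉)^(1/4) / (R/R_☉)^(1/2)
T = 5772 × (8.26×10^6)^(1/4) / √(110) = 5772 × 53.61 / 10.49 = 2.950×10^4 K.

2.95×10^4 K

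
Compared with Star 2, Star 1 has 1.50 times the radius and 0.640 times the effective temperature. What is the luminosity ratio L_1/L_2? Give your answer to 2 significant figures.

From the Stefan–Boltzmann law, L ∝ R²T⁴, so
L_1/L_2 = (R_1/R_2)² (T_1/T_2)⁴ = (1.50)² × (0.640)⁴ = 2.250 × 0.1678 = 0.3775.

0.38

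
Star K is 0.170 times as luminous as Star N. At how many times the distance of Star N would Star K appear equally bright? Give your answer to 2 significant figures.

0.41

Equal flux requires L_K/d_K² = L_N/d_N², so d_K/d_N = √(L_K/L_N)
= √(0.170) = 0.4123.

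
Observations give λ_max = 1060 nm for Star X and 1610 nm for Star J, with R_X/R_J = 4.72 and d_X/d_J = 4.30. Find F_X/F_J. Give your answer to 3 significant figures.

6.41

Wien's law: T_X/T_J = λ_J/λ_X = 1610/1060 = 1.519.
L_X/L_J = (R_X/R_J)²(T_X/T_J)⁴ = (4.72)²(1.519)⁴ = 118.6.
F_X/F_J = (L_X/L_J)/(d_X/d_J)² = 118.6/(4.30)² = 6.412.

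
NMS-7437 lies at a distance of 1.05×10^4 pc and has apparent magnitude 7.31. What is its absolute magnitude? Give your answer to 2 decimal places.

M = m − 5 log₁₀(d/10 pc) = 7.31 − 5 log₁₀(1.05×10^4/10)
  = 7.31 − 5 × 3.021 = 7.31 − 15.11 = -7.80.

-7.80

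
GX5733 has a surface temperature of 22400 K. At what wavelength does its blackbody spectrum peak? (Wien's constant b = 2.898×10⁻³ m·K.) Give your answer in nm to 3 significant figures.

129 nm

λ_max = b/T = 2.898×10⁻³ / 22400 = 1.29×10^-7 m = 129.4 nm.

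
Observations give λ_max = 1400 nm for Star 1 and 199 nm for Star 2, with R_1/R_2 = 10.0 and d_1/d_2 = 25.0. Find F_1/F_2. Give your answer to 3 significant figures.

6.53×10^-5

Wien's law: T_1/T_2 = λ_2/λ_1 = 199/1400 = 0.1421.
L_1/L_2 = (R_1/R_2)²(T_1/T_2)⁴ = (10.0)²(0.1421)⁴ = 0.04082.
F_1/F_2 = (L_1/L_2)/(d_1/d_2)² = 0.04082/(25.0)² = 6.532×10^-5.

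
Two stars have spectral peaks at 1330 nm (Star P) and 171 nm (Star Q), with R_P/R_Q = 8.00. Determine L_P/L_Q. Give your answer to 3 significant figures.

0.0175

Wien's law gives T ∝ 1/λ_max, so T_P/T_Q = λ_Q/λ_P = 171/1330 = 0.1286.
Then L ∝ R²T⁴ gives L_P/L_Q = (8.00)² × (0.1286)⁴ = 64.00 × 2.733×10^-4 = 0.01749.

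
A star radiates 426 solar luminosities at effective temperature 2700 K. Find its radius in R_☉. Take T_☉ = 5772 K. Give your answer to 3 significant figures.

94.3 R_☉

R/R_☉ = √(L/L_☉) / (T/T_☉)² = √(426) / (0.4678)²
       = 20.64 / 0.2188 = 94.33.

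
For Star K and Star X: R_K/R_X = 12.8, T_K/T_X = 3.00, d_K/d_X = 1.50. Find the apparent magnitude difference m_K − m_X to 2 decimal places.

-9.43

L_K/L_X = (12.8)²(3.00)⁴ = 1.327×10^4.
F_K/F_X = (L_K/L_X)/(d_K/d_X)² = 1.327×10^4/2.250 = 5898.
m_K − m_X = −2.5 log₁₀(5898) = -9.43.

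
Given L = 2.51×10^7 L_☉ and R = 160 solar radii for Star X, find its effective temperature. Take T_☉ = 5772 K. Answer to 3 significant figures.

T/T_☉ = (L/L_☉)^(1/4) / (R/R_☉)^(1/2)
T = 5772 × (2.51×10^7)^(1/4) / √(160) = 5772 × 70.78 / 12.65 = 3.230×10^4 K.

3.23×10^4 K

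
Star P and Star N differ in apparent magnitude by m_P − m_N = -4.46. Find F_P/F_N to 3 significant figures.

60.8

F_P/F_N = 10^(−(m_P − m_N)/2.5) = 10^(4.46/2.5) = 10^1.784 = 60.81.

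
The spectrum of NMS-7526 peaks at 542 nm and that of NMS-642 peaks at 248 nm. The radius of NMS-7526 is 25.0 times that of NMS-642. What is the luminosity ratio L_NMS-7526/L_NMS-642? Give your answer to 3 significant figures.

Wien's law gives T ∝ 1/λ_max, so T_NMS-7526/T_NMS-642 = λ_NMS-642/λ_NMS-7526 = 248/542 = 0.4576.
Then L ∝ R²T⁴ gives L_NMS-7526/L_NMS-642 = (25.0)² × (0.4576)⁴ = 625.0 × 0.04383 = 27.40.

27.4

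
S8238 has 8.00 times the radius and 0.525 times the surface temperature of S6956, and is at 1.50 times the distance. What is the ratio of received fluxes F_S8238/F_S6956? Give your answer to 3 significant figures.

2.16

L_S8238/L_S6956 = (R_S8238/R_S6956)²(T_S8238/T_S6956)⁴ = (8.00)² × (0.525)⁴ = 4.862.
F_S8238/F_S6956 = (L_S8238/L_S6956)/(d_S8238/d_S6956)² = 4.862 / (1.50)² = 2.161.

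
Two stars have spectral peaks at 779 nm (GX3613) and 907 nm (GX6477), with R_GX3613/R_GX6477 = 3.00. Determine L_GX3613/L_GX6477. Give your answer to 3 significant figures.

Wien's law gives T ∝ 1/λ_max, so T_GX3613/T_GX6477 = λ_GX6477/λ_GX3613 = 907/779 = 1.164.
Then L ∝ R²T⁴ gives L_GX3613/L_GX6477 = (3.00)² × (1.164)⁴ = 9.000 × 1.838 = 16.54.

16.5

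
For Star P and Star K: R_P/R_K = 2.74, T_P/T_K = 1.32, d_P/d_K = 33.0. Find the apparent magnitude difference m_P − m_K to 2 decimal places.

L_P/L_K = (2.74)²(1.32)⁴ = 22.79.
F_P/F_K = (L_P/L_K)/(d_P/d_K)² = 22.79/1089 = 0.02093.
m_P − m_K = −2.5 log₁₀(0.02093) = 4.20.

4.20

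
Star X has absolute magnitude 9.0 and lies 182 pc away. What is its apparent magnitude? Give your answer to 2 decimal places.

15.30

m = M + 5 log₁₀(d/10 pc) = 9.0 + 5 log₁₀(182/10)
  = 9.0 + 5 × 1.260 = 9.0 + 6.30 = 15.30.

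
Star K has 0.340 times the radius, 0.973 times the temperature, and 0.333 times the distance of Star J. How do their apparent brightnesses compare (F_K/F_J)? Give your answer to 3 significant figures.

L_K/L_J = (R_K/R_J)²(T_K/T_J)⁴ = (0.340)² × (0.973)⁴ = 0.1036.
F_K/F_J = (L_K/L_J)/(d_K/d_J)² = 0.1036 / (0.333)² = 0.9344.

0.934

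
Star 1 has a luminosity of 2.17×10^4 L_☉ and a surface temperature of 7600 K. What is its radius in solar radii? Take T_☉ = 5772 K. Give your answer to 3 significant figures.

85.0 solar radii

R/R_☉ = √(L/L_☉) / (T/T_☉)² = √(2.17×10^4) / (1.317)²
       = 147.3 / 1.734 = 84.97.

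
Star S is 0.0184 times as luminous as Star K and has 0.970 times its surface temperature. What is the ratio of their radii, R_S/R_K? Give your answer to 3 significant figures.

L ∝ R²T⁴ gives R ∝ √L / T², so
R_S/R_K = √(0.0184) / (0.970)² = 0.1356 / 0.9409 = 0.1442.

0.144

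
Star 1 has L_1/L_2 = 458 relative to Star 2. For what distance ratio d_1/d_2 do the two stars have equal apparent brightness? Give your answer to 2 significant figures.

Equal flux requires L_1/d_1² = L_2/d_2², so d_1/d_2 = √(L_1/L_2)
= √(458) = 21.40.

21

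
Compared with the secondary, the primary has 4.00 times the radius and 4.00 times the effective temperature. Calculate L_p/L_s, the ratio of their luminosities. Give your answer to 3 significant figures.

4.10×10^3

From the Stefan–Boltzmann law, L ∝ R²T⁴, so
L_p/L_s = (R_p/R_s)² (T_p/T_s)⁴ = (4.00)² × (4.00)⁴ = 16.00 × 256.0 = 4096.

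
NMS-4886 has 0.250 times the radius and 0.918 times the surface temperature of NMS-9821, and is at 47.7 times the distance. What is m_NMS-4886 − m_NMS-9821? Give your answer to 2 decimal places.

11.77

L_NMS-4886/L_NMS-9821 = (0.250)²(0.918)⁴ = 0.04439.
F_NMS-4886/F_NMS-9821 = (L_NMS-4886/L_NMS-9821)/(d_NMS-4886/d_NMS-9821)² = 0.04439/2275 = 1.951×10^-5.
m_NMS-4886 − m_NMS-9821 = −2.5 log₁₀(1.951×10^-5) = 11.77.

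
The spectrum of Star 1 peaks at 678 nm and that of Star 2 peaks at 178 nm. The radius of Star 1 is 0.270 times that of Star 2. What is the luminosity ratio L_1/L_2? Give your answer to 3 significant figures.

3.46×10^-4

Wien's law gives T ∝ 1/λ_max, so T_1/T_2 = λ_2/λ_1 = 178/678 = 0.2625.
Then L ∝ R²T⁴ gives L_1/L_2 = (0.270)² × (0.2625)⁴ = 0.07290 × 0.004751 = 3.463×10^-4.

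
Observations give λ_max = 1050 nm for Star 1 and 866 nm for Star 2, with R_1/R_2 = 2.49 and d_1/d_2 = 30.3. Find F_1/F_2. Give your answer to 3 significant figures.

Wien's law: T_1/T_2 = λ_2/λ_1 = 866/1050 = 0.8248.
L_1/L_2 = (R_1/R_2)²(T_1/T_2)⁴ = (2.49)²(0.8248)⁴ = 2.869.
F_1/F_2 = (L_1/L_2)/(d_1/d_2)² = 2.869/(30.3)² = 0.003125.

0.00312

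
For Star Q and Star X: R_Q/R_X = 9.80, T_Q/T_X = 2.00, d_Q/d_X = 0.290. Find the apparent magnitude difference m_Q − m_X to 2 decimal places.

-10.65

L_Q/L_X = (9.80)²(2.00)⁴ = 1537.
F_Q/F_X = (L_Q/L_X)/(d_Q/d_X)² = 1537/0.08410 = 1.827×10^4.
m_Q − m_X = −2.5 log₁₀(1.827×10^4) = -10.65.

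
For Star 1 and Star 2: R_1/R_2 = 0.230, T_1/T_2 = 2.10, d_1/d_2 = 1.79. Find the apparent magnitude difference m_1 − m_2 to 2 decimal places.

L_1/L_2 = (0.230)²(2.10)⁴ = 1.029.
F_1/F_2 = (L_1/L_2)/(d_1/d_2)² = 1.029/3.204 = 0.3211.
m_1 − m_2 = −2.5 log₁₀(0.3211) = 1.23.

1.23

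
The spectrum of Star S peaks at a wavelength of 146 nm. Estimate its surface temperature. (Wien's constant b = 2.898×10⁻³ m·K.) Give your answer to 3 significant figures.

T = b/λ_max = 2.898×10⁻³ / (146×10⁻⁹) = 1.985×10^4 K.

1.98×10^4 K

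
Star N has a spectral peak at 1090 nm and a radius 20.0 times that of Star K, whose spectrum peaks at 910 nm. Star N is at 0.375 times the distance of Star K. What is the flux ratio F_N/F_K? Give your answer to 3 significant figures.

Wien's law: T_N/T_K = λ_K/λ_N = 910/1090 = 0.8349.
L_N/L_K = (R_N/R_K)²(T_N/T_K)⁴ = (20.0)²(0.8349)⁴ = 194.3.
F_N/F_K = (L_N/L_K)/(d_N/d_K)² = 194.3/(0.375)² = 1382.

1.38×10^3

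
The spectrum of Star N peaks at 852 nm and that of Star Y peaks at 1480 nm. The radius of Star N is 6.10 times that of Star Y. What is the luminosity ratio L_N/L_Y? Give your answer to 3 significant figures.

Wien's law gives T ∝ 1/λ_max, so T_N/T_Y = λ_Y/λ_N = 1480/852 = 1.737.
Then L ∝ R²T⁴ gives L_N/L_Y = (6.10)² × (1.737)⁴ = 37.21 × 9.105 = 338.8.

339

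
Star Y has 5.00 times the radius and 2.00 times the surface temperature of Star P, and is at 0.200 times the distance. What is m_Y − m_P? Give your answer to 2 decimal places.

-10.00

L_Y/L_P = (5.00)²(2.00)⁴ = 400.0.
F_Y/F_P = (L_Y/L_P)/(d_Y/d_P)² = 400.0/0.04000 = 1.000×10^4.
m_Y − m_P = −2.5 log₁₀(1.000×10^4) = -10.00.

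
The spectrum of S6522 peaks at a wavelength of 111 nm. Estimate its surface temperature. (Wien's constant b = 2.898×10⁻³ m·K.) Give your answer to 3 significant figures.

T = b/λ_max = 2.898×10⁻³ / (111×10⁻⁹) = 2.611×10^4 K.

2.61×10^4 K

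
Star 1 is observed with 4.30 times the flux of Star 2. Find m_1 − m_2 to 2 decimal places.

m_1 − m_2 = −2.5 log₁₀(F_1/F_2) = −2.5 log₁₀(4.30) = −2.5 × (0.633) = -1.584.

-1.58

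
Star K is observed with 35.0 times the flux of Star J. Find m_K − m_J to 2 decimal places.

m_K − m_J = −2.5 log₁₀(F_K/F_J) = −2.5 log₁₀(35.0) = −2.5 × (1.544) = -3.860.

-3.86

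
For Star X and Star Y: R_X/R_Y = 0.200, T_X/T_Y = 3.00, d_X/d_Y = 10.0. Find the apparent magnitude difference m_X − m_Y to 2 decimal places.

L_X/L_Y = (0.200)²(3.00)⁴ = 3.240.
F_X/F_Y = (L_X/L_Y)/(d_X/d_Y)² = 3.240/100.0 = 0.03240.
m_X − m_Y = −2.5 log₁₀(0.03240) = 3.72.

3.72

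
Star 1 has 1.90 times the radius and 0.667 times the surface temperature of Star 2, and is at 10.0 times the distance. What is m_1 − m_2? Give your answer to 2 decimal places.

L_1/L_2 = (1.90)²(0.667)⁴ = 0.7145.
F_1/F_2 = (L_1/L_2)/(d_1/d_2)² = 0.7145/100.0 = 0.007145.
m_1 − m_2 = −2.5 log₁₀(0.007145) = 5.36.

5.36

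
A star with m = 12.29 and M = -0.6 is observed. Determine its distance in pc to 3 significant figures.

m − M = 5 log₁₀(d/10 pc)
12.29 − (-0.6) = 12.89 = 5 log₁₀(d/10)
d = 10 × 10^(12.89/5) = 10 × 10^2.578 = 3784 pc.

3.78×10^3 pc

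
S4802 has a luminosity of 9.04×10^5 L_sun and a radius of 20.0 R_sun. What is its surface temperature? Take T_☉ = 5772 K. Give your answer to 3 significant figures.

3.98×10^4 K

T/T_☉ = (L/L_☉)^(1/4) / (R/R_☉)^(1/2)
T = 5772 × (9.04×10^5)^(1/4) / √(20.0) = 5772 × 30.83 / 4.472 = 3.980×10^4 K.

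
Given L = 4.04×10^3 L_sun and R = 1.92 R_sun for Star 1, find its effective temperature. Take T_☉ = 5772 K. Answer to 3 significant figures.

T/T_☉ = (L/L_☉)^(1/4) / (R/R_☉)^(1/2)
T = 5772 × (4.04×10^3)^(1/4) / √(1.92) = 5772 × 7.973 / 1.386 = 3.321×10^4 K.

3.32×10^4 K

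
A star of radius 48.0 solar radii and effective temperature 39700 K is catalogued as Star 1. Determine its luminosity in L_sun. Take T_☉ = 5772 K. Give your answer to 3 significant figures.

L/L_☉ = (R/R_☉)² (T/T_☉)⁴ = (48.0)² × (39700/5772)⁴
       = 2304 × (6.878)⁴ = 2304 × 2238 = 5.156×10^6.

5.16×10^6 L_sun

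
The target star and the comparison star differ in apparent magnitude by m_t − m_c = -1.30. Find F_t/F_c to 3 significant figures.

3.31

F_t/F_c = 10^(−(m_t − m_c)/2.5) = 10^(1.30/2.5) = 10^0.520 = 3.311.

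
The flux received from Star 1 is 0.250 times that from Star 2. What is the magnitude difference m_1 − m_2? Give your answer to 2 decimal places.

1.51

m_1 − m_2 = −2.5 log₁₀(F_1/F_2) = −2.5 log₁₀(0.250) = −2.5 × (-0.602) = 1.505.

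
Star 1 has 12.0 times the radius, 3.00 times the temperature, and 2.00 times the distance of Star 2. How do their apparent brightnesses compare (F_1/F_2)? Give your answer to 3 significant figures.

L_1/L_2 = (R_1/R_2)²(T_1/T_2)⁴ = (12.0)² × (3.00)⁴ = 1.166×10^4.
F_1/F_2 = (L_1/L_2)/(d_1/d_2)² = 1.166×10^4 / (2.00)² = 2916.

2.92×10^3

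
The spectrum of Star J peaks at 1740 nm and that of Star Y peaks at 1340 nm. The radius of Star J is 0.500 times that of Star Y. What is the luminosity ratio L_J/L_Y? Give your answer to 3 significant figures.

Wien's law gives T ∝ 1/λ_max, so T_J/T_Y = λ_Y/λ_J = 1340/1740 = 0.7701.
Then L ∝ R²T⁴ gives L_J/L_Y = (0.500)² × (0.7701)⁴ = 0.2500 × 0.3517 = 0.08794.

0.0879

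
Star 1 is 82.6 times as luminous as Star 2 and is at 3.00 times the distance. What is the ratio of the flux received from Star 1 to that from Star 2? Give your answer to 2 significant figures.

F = L/(4πd²), so F_1/F_2 = (L_1/L_2) / (d_1/d_2)²
= 82.6 / (3.00)² = 82.6 / 9.000 = 9.178.

9.2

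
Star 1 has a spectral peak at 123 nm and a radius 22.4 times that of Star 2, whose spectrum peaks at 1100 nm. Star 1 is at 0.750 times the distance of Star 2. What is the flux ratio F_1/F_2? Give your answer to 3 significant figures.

5.71×10^6

Wien's law: T_1/T_2 = λ_2/λ_1 = 1100/123 = 8.943.
L_1/L_2 = (R_1/R_2)²(T_1/T_2)⁴ = (22.4)²(8.943)⁴ = 3.210×10^6.
F_1/F_2 = (L_1/L_2)/(d_1/d_2)² = 3.210×10^6/(0.750)² = 5.706×10^6.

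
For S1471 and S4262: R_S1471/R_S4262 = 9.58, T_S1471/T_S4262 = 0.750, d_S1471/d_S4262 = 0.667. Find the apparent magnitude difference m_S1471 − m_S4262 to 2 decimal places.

L_S1471/L_S4262 = (9.58)²(0.750)⁴ = 29.04.
F_S1471/F_S4262 = (L_S1471/L_S4262)/(d_S1471/d_S4262)² = 29.04/0.4449 = 65.27.
m_S1471 − m_S4262 = −2.5 log₁₀(65.27) = -4.54.

-4.54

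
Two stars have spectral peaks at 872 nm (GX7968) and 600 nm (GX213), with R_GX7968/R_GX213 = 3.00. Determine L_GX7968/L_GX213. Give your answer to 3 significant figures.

Wien's law gives T ∝ 1/λ_max, so T_GX7968/T_GX213 = λ_GX213/λ_GX7968 = 600/872 = 0.6881.
Then L ∝ R²T⁴ gives L_GX7968/L_GX213 = (3.00)² × (0.6881)⁴ = 9.000 × 0.2242 = 2.017.

2.02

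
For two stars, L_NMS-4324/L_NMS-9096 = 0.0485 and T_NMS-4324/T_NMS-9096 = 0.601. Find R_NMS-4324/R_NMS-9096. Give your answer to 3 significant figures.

L ∝ R²T⁴ gives R ∝ √L / T², so
R_NMS-4324/R_NMS-9096 = √(0.0485) / (0.601)² = 0.2202 / 0.3612 = 0.6097.

0.610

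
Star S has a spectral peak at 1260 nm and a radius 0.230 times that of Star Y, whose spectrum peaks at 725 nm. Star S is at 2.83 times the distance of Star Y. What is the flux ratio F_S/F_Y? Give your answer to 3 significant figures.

7.24×10^-4

Wien's law: T_S/T_Y = λ_Y/λ_S = 725/1260 = 0.5754.
L_S/L_Y = (R_S/R_Y)²(T_S/T_Y)⁴ = (0.230)²(0.5754)⁴ = 0.005799.
F_S/F_Y = (L_S/L_Y)/(d_S/d_Y)² = 0.005799/(2.83)² = 7.240×10^-4.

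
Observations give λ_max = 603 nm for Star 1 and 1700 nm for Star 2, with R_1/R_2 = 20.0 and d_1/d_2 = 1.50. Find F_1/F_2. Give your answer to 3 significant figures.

1.12×10^4

Wien's law: T_1/T_2 = λ_2/λ_1 = 1700/603 = 2.819.
L_1/L_2 = (R_1/R_2)²(T_1/T_2)⁴ = (20.0)²(2.819)⁴ = 2.527×10^4.
F_1/F_2 = (L_1/L_2)/(d_1/d_2)² = 2.527×10^4/(1.50)² = 1.123×10^4.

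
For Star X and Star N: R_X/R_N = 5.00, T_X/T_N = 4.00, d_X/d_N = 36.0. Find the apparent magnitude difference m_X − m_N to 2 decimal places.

-1.73

L_X/L_N = (5.00)²(4.00)⁴ = 6400.
F_X/F_N = (L_X/L_N)/(d_X/d_N)² = 6400/1296 = 4.938.
m_X − m_N = −2.5 log₁₀(4.938) = -1.73.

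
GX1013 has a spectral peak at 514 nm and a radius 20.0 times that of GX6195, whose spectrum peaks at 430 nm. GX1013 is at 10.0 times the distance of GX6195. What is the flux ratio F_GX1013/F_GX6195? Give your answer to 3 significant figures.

Wien's law: T_GX1013/T_GX6195 = λ_GX6195/λ_GX1013 = 430/514 = 0.8366.
L_GX1013/L_GX6195 = (R_GX1013/R_GX6195)²(T_GX1013/T_GX6195)⁴ = (20.0)²(0.8366)⁴ = 195.9.
F_GX1013/F_GX6195 = (L_GX1013/L_GX6195)/(d_GX1013/d_GX6195)² = 195.9/(10.0)² = 1.959.

1.96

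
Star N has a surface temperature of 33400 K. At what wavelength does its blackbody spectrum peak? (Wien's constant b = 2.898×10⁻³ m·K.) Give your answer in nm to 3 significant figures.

λ_max = b/T = 2.898×10⁻³ / 33400 = 8.68×10^-8 m = 86.77 nm.

86.8 nm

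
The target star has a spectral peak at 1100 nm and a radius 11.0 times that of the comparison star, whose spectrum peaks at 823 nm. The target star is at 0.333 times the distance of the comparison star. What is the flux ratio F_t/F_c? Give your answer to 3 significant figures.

342

Wien's law: T_t/T_c = λ_c/λ_t = 823/1100 = 0.7482.
L_t/L_c = (R_t/R_c)²(T_t/T_c)⁴ = (11.0)²(0.7482)⁴ = 37.92.
F_t/F_c = (L_t/L_c)/(d_t/d_c)² = 37.92/(0.333)² = 341.9.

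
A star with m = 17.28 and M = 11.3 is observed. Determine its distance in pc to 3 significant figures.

m − M = 5 log₁₀(d/10 pc)
17.28 − (11.3) = 5.98 = 5 log₁₀(d/10)
d = 10 × 10^(5.98/5) = 10 × 10^1.196 = 157.0 pc.

157 pc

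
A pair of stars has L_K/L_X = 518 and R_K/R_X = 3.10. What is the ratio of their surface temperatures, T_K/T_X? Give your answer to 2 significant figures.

2.7

L ∝ R²T⁴ gives T ∝ (L/R²)^(1/4), so
T_K/T_X = (518 / 3.10²)^(1/4) = (53.90)^(1/4) = 2.710.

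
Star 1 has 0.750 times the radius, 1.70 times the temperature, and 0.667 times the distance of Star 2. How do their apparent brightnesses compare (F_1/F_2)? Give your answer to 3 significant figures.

L_1/L_2 = (R_1/R_2)²(T_1/T_2)⁴ = (0.750)² × (1.70)⁴ = 4.698.
F_1/F_2 = (L_1/L_2)/(d_1/d_2)² = 4.698 / (0.667)² = 10.56.

10.6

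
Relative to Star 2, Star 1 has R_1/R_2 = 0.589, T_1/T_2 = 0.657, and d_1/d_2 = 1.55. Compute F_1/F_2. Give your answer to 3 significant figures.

L_1/L_2 = (R_1/R_2)²(T_1/T_2)⁴ = (0.589)² × (0.657)⁴ = 0.06464.
F_1/F_2 = (L_1/L_2)/(d_1/d_2)² = 0.06464 / (1.55)² = 0.02690.

0.0269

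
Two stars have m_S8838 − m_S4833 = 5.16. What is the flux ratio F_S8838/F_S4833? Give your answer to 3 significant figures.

F_S8838/F_S4833 = 10^(−(m_S8838 − m_S4833)/2.5) = 10^(-5.16/2.5) = 10^-2.064 = 0.008630.

0.00863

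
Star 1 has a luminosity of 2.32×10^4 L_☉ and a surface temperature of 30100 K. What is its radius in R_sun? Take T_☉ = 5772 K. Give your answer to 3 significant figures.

5.60 R_sun

R/R_☉ = √(L/L_☉) / (T/T_☉)² = √(2.32×10^4) / (5.215)²
       = 152.3 / 27.19 = 5.601.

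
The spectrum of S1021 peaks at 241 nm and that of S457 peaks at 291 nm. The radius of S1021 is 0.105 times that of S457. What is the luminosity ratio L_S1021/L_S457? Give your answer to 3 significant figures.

Wien's law gives T ∝ 1/λ_max, so T_S1021/T_S457 = λ_S457/λ_S1021 = 291/241 = 1.207.
Then L ∝ R²T⁴ gives L_S1021/L_S457 = (0.105)² × (1.207)⁴ = 0.01102 × 2.126 = 0.02344.

0.0234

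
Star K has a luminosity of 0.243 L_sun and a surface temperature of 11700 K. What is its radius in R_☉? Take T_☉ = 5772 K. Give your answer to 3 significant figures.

0.120 R_☉

R/R_☉ = √(L/L_☉) / (T/T_☉)² = √(0.243) / (2.027)²
       = 0.4930 / 4.109 = 0.1200.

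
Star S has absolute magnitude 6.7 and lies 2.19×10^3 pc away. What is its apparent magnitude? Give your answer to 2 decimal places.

18.40

m = M + 5 log₁₀(d/10 pc) = 6.7 + 5 log₁₀(2.19×10^3/10)
  = 6.7 + 5 × 2.340 = 6.7 + 11.70 = 18.40.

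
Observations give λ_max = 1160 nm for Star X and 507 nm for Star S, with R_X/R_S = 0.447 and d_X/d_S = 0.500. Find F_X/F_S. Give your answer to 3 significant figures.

0.0292

Wien's law: T_X/T_S = λ_S/λ_X = 507/1160 = 0.4371.
L_X/L_S = (R_X/R_S)²(T_X/T_S)⁴ = (0.447)²(0.4371)⁴ = 0.007291.
F_X/F_S = (L_X/L_S)/(d_X/d_S)² = 0.007291/(0.500)² = 0.02917.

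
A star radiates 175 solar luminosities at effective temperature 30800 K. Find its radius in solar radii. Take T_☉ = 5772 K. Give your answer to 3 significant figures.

0.465 solar radii

R/R_☉ = √(L/L_☉) / (T/T_☉)² = √(175) / (5.336)²
       = 13.23 / 28.47 = 0.4646.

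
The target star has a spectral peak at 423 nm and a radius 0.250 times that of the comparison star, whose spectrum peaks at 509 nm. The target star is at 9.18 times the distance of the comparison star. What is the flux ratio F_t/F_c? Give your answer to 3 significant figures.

0.00155

Wien's law: T_t/T_c = λ_c/λ_t = 509/423 = 1.203.
L_t/L_c = (R_t/R_c)²(T_t/T_c)⁴ = (0.250)²(1.203)⁴ = 0.1310.
F_t/F_c = (L_t/L_c)/(d_t/d_c)² = 0.1310/(9.18)² = 0.001555.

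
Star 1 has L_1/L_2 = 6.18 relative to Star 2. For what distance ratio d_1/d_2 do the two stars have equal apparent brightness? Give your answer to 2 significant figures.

Equal flux requires L_1/d_1² = L_2/d_2², so d_1/d_2 = √(L_1/L_2)
= √(6.18) = 2.486.

2.5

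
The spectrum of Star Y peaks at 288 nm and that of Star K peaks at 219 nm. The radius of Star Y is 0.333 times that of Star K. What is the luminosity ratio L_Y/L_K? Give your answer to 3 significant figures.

Wien's law gives T ∝ 1/λ_max, so T_Y/T_K = λ_K/λ_Y = 219/288 = 0.7604.
Then L ∝ R²T⁴ gives L_Y/L_K = (0.333)² × (0.7604)⁴ = 0.1109 × 0.3344 = 0.03708.

0.0371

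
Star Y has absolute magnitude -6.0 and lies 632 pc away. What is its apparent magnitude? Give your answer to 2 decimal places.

m = M + 5 log₁₀(d/10 pc) = -6.0 + 5 log₁₀(632/10)
  = -6.0 + 5 × 1.801 = -6.0 + 9.00 = 3.00.

3.00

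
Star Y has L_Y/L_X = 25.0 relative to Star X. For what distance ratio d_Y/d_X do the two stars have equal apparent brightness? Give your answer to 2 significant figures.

Equal flux requires L_Y/d_Y² = L_X/d_X², so d_Y/d_X = √(L_Y/L_X)
= √(25.0) = 5.000.

5.0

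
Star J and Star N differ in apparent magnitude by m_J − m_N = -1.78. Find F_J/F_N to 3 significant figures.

F_J/F_N = 10^(−(m_J − m_N)/2.5) = 10^(1.78/2.5) = 10^0.712 = 5.152.

5.15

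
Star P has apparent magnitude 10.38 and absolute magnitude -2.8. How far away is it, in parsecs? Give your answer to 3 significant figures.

m − M = 5 log₁₀(d/10 pc)
10.38 − (-2.8) = 13.18 = 5 log₁₀(d/10)
d = 10 × 10^(13.18/5) = 10 × 10^2.636 = 4325 pc.

4.33×10^3 pc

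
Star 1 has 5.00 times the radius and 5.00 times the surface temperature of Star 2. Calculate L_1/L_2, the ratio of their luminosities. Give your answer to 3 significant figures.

1.56×10^4

From the Stefan–Boltzmann law, L ∝ R²T⁴, so
L_1/L_2 = (R_1/R_2)² (T_1/T_2)⁴ = (5.00)² × (5.00)⁴ = 25.00 × 625.0 = 1.562×10^4.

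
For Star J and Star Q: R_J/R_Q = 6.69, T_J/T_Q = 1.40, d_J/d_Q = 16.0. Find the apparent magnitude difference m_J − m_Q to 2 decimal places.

L_J/L_Q = (6.69)²(1.40)⁴ = 171.9.
F_J/F_Q = (L_J/L_Q)/(d_J/d_Q)² = 171.9/256.0 = 0.6716.
m_J − m_Q = −2.5 log₁₀(0.6716) = 0.43.

0.43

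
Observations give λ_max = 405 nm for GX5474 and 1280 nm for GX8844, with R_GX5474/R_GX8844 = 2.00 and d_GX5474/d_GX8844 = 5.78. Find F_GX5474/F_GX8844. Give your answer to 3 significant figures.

11.9

Wien's law: T_GX5474/T_GX8844 = λ_GX8844/λ_GX5474 = 1280/405 = 3.160.
L_GX5474/L_GX8844 = (R_GX5474/R_GX8844)²(T_GX5474/T_GX8844)⁴ = (2.00)²(3.160)⁴ = 399.1.
F_GX5474/F_GX8844 = (L_GX5474/L_GX8844)/(d_GX5474/d_GX8844)² = 399.1/(5.78)² = 11.95.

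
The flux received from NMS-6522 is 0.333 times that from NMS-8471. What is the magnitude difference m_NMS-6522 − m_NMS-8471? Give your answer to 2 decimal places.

1.19

m_NMS-6522 − m_NMS-8471 = −2.5 log₁₀(F_NMS-6522/F_NMS-8471) = −2.5 log₁₀(0.333) = −2.5 × (-0.478) = 1.194.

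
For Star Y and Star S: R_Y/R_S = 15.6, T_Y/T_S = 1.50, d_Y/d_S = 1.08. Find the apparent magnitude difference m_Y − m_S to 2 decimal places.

-7.56

L_Y/L_S = (15.6)²(1.50)⁴ = 1232.
F_Y/F_S = (L_Y/L_S)/(d_Y/d_S)² = 1232/1.166 = 1056.
m_Y − m_S = −2.5 log₁₀(1056) = -7.56.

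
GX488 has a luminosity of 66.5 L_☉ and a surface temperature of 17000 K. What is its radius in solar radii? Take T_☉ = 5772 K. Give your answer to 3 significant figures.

0.940 solar radii

R/R_☉ = √(L/L_☉) / (T/T_☉)² = √(66.5) / (2.945)²
       = 8.155 / 8.675 = 0.9401.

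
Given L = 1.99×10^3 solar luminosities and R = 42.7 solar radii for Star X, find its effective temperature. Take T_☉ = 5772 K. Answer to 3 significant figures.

T/T_☉ = (L/L_☉)^(1/4) / (R/R_☉)^(1/2)
T = 5772 × (1.99×10^3)^(1/4) / √(42.7) = 5772 × 6.679 / 6.535 = 5900 K.

5.90×10^3 K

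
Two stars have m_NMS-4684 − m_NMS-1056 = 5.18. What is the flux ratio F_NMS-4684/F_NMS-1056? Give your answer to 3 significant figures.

0.00847

F_NMS-4684/F_NMS-1056 = 10^(−(m_NMS-4684 − m_NMS-1056)/2.5) = 10^(-5.18/2.5) = 10^-2.072 = 0.008472.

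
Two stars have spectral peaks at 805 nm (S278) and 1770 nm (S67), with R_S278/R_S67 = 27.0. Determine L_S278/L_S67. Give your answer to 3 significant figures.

Wien's law gives T ∝ 1/λ_max, so T_S278/T_S67 = λ_S67/λ_S278 = 1770/805 = 2.199.
Then L ∝ R²T⁴ gives L_S278/L_S67 = (27.0)² × (2.199)⁴ = 729.0 × 23.37 = 1.704×10^4.

1.70×10^4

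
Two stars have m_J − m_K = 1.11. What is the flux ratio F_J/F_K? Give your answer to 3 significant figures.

0.360

F_J/F_K = 10^(−(m_J − m_K)/2.5) = 10^(-1.11/2.5) = 10^-0.444 = 0.3597.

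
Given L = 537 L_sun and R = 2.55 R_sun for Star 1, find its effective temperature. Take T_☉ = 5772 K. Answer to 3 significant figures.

T/T_☉ = (L/L_☉)^(1/4) / (R/R_☉)^(1/2)
T = 5772 × (537)^(1/4) / √(2.55) = 5772 × 4.814 / 1.597 = 1.740×10^4 K.

1.74×10^4 K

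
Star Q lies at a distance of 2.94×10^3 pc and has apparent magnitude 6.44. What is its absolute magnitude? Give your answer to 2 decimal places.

M = m − 5 log₁₀(d/10 pc) = 6.44 − 5 log₁₀(2.94×10^3/10)
  = 6.44 − 5 × 2.468 = 6.44 − 12.34 = -5.90.

-5.90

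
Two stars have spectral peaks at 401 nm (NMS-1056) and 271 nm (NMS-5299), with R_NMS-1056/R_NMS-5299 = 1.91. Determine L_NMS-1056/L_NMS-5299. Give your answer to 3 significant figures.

0.761

Wien's law gives T ∝ 1/λ_max, so T_NMS-1056/T_NMS-5299 = λ_NMS-5299/λ_NMS-1056 = 271/401 = 0.6758.
Then L ∝ R²T⁴ gives L_NMS-1056/L_NMS-5299 = (1.91)² × (0.6758)⁴ = 3.648 × 0.2086 = 0.7610.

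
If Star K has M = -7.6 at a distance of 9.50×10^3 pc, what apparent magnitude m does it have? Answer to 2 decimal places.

m = M + 5 log₁₀(d/10 pc) = -7.6 + 5 log₁₀(9.50×10^3/10)
  = -7.6 + 5 × 2.978 = -7.6 + 14.89 = 7.29.

7.29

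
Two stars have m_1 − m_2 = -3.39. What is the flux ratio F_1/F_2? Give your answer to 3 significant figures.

22.7

F_1/F_2 = 10^(−(m_1 − m_2)/2.5) = 10^(3.39/2.5) = 10^1.356 = 22.70.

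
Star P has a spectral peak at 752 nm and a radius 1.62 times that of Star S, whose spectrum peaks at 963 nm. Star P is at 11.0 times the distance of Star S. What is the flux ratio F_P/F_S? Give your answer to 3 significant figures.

0.0583

Wien's law: T_P/T_S = λ_S/λ_P = 963/752 = 1.281.
L_P/L_S = (R_P/R_S)²(T_P/T_S)⁴ = (1.62)²(1.281)⁴ = 7.058.
F_P/F_S = (L_P/L_S)/(d_P/d_S)² = 7.058/(11.0)² = 0.05833.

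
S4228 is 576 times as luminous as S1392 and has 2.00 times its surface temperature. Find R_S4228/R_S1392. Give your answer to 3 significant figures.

6.00

L ∝ R²T⁴ gives R ∝ √L / T², so
R_S4228/R_S1392 = √(576) / (2.00)² = 24.00 / 4.000 = 6.000.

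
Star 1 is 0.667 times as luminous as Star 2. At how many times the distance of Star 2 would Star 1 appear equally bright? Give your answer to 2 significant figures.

0.82

Equal flux requires L_1/d_1² = L_2/d_2², so d_1/d_2 = √(L_1/L_2)
= √(0.667) = 0.8167.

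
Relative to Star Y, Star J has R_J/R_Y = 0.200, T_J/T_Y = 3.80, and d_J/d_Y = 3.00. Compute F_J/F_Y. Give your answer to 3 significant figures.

0.927

L_J/L_Y = (R_J/R_Y)²(T_J/T_Y)⁴ = (0.200)² × (3.80)⁴ = 8.341.
F_J/F_Y = (L_J/L_Y)/(d_J/d_Y)² = 8.341 / (3.00)² = 0.9267.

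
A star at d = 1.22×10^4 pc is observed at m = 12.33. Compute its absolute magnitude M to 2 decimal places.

-3.10

M = m − 5 log₁₀(d/10 pc) = 12.33 − 5 log₁₀(1.22×10^4/10)
  = 12.33 − 5 × 3.086 = 12.33 − 15.43 = -3.10.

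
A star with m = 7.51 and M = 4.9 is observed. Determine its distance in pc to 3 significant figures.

33.3 pc

m − M = 5 log₁₀(d/10 pc)
7.51 − (4.9) = 2.61 = 5 log₁₀(d/10)
d = 10 × 10^(2.61/5) = 10 × 10^0.522 = 33.27 pc.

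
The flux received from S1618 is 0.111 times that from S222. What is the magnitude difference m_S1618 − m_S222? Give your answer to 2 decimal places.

2.39

m_S1618 − m_S222 = −2.5 log₁₀(F_S1618/F_S222) = −2.5 log₁₀(0.111) = −2.5 × (-0.955) = 2.387.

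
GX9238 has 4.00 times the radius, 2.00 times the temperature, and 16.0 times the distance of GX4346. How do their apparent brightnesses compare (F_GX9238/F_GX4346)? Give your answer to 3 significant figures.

1.00

L_GX9238/L_GX4346 = (R_GX9238/R_GX4346)²(T_GX9238/T_GX4346)⁴ = (4.00)² × (2.00)⁴ = 256.0.
F_GX9238/F_GX4346 = (L_GX9238/L_GX4346)/(d_GX9238/d_GX4346)² = 256.0 / (16.0)² = 1.000.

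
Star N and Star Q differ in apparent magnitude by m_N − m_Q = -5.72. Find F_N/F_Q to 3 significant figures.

F_N/F_Q = 10^(−(m_N − m_Q)/2.5) = 10^(5.72/2.5) = 10^2.288 = 194.1.

194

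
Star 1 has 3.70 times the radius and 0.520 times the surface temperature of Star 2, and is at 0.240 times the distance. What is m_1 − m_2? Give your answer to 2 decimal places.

L_1/L_2 = (3.70)²(0.520)⁴ = 1.001.
F_1/F_2 = (L_1/L_2)/(d_1/d_2)² = 1.001/0.05760 = 17.38.
m_1 − m_2 = −2.5 log₁₀(17.38) = -3.10.

-3.10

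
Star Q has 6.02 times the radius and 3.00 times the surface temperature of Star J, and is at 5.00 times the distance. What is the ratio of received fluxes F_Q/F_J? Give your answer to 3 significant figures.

L_Q/L_J = (R_Q/R_J)²(T_Q/T_J)⁴ = (6.02)² × (3.00)⁴ = 2935.
F_Q/F_J = (L_Q/L_J)/(d_Q/d_J)² = 2935 / (5.00)² = 117.4.

117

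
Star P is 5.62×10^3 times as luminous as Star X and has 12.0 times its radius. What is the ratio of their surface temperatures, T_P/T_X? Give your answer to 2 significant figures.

2.5

L ∝ R²T⁴ gives T ∝ (L/R²)^(1/4), so
T_P/T_X = (5.62×10^3 / 12.0²)^(1/4) = (39.03)^(1/4) = 2.499.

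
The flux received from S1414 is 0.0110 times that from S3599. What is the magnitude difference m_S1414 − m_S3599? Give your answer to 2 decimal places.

m_S1414 − m_S3599 = −2.5 log₁₀(F_S1414/F_S3599) = −2.5 log₁₀(0.0110) = −2.5 × (-1.959) = 4.897.

4.90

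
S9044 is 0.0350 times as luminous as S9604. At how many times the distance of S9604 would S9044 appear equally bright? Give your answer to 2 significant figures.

Equal flux requires L_S9044/d_S9044² = L_S9604/d_S9604², so d_S9044/d_S9604 = √(L_S9044/L_S9604)
= √(0.0350) = 0.1871.

0.19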